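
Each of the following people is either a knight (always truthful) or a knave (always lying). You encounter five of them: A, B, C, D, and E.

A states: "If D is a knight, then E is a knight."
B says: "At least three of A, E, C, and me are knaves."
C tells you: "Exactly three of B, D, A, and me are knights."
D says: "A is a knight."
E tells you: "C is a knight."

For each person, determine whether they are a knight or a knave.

A: knight, B: knave, C: knight, D: knight, E: knight

Consider A. Suppose A is a knave.
Then no assignment of the remaining roles makes every statement match its speaker's type — contradiction.
So A is a knight.
With that fixed, D's statement is true, so D is a knight.
Consider B. Suppose B is a knight.
Then B's own statement would have to be true, but it can't be — contradiction.
So B is a knave.
Consider C. Suppose C is a knave.
Then no assignment of the remaining roles makes every statement match its speaker's type — contradiction.
So C is a knight.
With that fixed, E's statement is true, so E is a knight.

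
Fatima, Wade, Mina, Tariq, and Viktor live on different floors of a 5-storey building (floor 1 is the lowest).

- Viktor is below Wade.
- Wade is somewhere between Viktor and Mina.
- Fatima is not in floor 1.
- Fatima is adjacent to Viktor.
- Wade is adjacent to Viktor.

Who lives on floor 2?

With clues 1–2, Mina is ruled out for floor 2.
With clues 1–4, Tariq and Wade are ruled out for floor 2.
With clues 1–5, Viktor is ruled out for floor 2.
So floor 2 is Fatima.

Fatima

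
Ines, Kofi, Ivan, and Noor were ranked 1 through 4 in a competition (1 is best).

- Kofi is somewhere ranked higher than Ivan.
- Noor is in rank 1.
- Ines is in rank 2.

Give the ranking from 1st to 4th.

From clue 1: Kofi is in {1,2,3}.
From clues 1–2: Noor → rank 1.
From clues 1–3: Ines → rank 2, Kofi → rank 3, Ivan → rank 4.

Noor, Ines, Kofi, Ivan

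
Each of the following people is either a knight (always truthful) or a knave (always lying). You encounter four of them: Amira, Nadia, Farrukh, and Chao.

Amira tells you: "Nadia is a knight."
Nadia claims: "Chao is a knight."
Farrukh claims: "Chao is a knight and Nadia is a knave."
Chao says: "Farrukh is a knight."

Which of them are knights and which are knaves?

Amira: knave, Nadia: knave, Farrukh: knave, Chao: knave

Consider Amira. Suppose Amira is a knight.
Then no assignment of the remaining roles makes every statement match its speaker's type — contradiction.
So Amira is a knave.
Consider Nadia. Suppose Nadia is a knight.
Then Amira's statement comes out true, contradicting Amira being a knave.
So Nadia is a knave.
Consider Farrukh. Suppose Farrukh is a knight.
Then no assignment of the remaining roles makes every statement match its speaker's type — contradiction.
So Farrukh is a knave.
With that fixed, Chao's statement is false, so Chao is a knave.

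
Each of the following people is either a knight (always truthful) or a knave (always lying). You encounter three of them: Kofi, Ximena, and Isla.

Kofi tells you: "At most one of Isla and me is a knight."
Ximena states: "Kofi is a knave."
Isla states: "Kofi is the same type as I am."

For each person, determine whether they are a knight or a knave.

Consider Kofi. Suppose Kofi is a knave.
Then Kofi's own statement would have to be false, but it can't be — contradiction.
So Kofi is a knight.
With that fixed, Ximena's statement is false, so Ximena is a knave.
Consider Isla. Suppose Isla is a knight.
Then Kofi's statement comes out false, contradicting Kofi being a knight.
So Isla is a knave.

Kofi: knight, Ximena: knave, Isla: knave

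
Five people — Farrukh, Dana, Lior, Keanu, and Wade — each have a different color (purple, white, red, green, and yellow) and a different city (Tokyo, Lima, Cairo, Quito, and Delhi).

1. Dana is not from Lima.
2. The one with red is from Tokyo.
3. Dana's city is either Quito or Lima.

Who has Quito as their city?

With clues 1–3, Farrukh, Keanu, Lior, and Wade are impossible for the one with city Quito.
That leaves Dana.

Dana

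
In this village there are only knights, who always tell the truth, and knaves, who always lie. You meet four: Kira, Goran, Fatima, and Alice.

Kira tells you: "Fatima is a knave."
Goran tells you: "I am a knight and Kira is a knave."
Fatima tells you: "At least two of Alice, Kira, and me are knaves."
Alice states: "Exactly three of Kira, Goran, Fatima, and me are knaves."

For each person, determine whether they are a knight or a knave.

Consider Kira. Suppose Kira is a knight.
Then no assignment of the remaining roles makes every statement match its speaker's type — contradiction.
So Kira is a knave.
Consider Goran. Suppose Goran is a knave.
Then no assignment of the remaining roles makes every statement match its speaker's type — contradiction.
So Goran is a knight.
Consider Fatima. Suppose Fatima is a knave.
Then Kira's statement comes out true, contradicting Kira being a knave.
So Fatima is a knight.
With that fixed, Alice's statement is false, so Alice is a knave.

Kira: knave, Goran: knight, Fatima: knight, Alice: knave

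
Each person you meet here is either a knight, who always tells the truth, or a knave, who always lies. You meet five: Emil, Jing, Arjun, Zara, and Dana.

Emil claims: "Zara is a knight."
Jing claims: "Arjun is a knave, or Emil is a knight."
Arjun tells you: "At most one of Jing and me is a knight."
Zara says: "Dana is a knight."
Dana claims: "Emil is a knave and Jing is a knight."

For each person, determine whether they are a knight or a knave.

Emil: knave, Jing: knave, Arjun: knight, Zara: knave, Dana: knave

Consider Emil. Suppose Emil is a knight.
Then no assignment of the remaining roles makes every statement match its speaker's type — contradiction.
So Emil is a knave.
Consider Jing. Suppose Jing is a knight.
Then whichever role Arjun has, Arjun's statement has the wrong truth value — contradiction.
So Jing is a knave.
With that fixed, Arjun's statement is true, so Arjun is a knight.
With that fixed, Dana's statement is false, so Dana is a knave.
With that fixed, Zara's statement is false, so Zara is a knave.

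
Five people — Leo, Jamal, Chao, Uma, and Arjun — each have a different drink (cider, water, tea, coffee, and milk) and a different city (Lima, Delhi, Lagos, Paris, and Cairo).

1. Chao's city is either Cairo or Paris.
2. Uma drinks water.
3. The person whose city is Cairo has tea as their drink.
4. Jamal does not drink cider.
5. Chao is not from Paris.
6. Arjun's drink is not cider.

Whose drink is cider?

Leo

With clues 1–2, Uma is impossible for the one with drink cider.
With clues 1–4, Jamal is impossible for the one with drink cider.
With clues 1–5, Chao is impossible for the one with drink cider.
With clues 1–6, Arjun is impossible for the one with drink cider.
That leaves Leo.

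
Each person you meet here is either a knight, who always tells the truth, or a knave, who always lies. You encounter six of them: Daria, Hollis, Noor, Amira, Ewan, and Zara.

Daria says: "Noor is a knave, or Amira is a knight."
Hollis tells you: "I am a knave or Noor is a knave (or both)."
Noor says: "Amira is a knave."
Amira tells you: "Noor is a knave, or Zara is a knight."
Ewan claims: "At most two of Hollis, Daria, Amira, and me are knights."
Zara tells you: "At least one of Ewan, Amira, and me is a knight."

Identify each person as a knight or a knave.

Consider Daria. Suppose Daria is a knave.
Then no assignment of the remaining roles makes every statement match its speaker's type — contradiction.
So Daria is a knight.
Consider Hollis. Suppose Hollis is a knave.
Then Hollis's own statement would have to be false, but it can't be — contradiction.
So Hollis is a knight.
Consider Noor. Suppose Noor is a knight.
Then Hollis's statement comes out false, contradicting Hollis being a knight.
So Noor is a knave.
With that fixed, Amira's statement is true, so Amira is a knight.
With that fixed, Ewan's statement is false, so Ewan is a knave.
With that fixed, Zara's statement is true, so Zara is a knight.

Daria: knight, Hollis: knight, Noor: knave, Amira: knight, Ewan: knave, Zara: knight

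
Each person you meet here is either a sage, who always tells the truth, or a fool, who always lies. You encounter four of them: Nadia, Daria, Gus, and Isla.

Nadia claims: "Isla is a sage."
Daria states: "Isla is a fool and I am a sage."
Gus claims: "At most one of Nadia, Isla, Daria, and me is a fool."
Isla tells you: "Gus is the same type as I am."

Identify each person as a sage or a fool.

Consider Nadia. Suppose Nadia is a fool.
Then no assignment of the remaining roles makes every statement match its speaker's type — contradiction.
So Nadia is a sage.
Consider Daria. Suppose Daria is a sage.
Then no assignment of the remaining roles makes every statement match its speaker's type — contradiction.
So Daria is a fool.
Consider Gus. Suppose Gus is a fool.
Then whichever role Isla has, Isla's statement has the wrong truth value — contradiction.
So Gus is a sage.
Consider Isla. Suppose Isla is a fool.
Then Nadia's statement comes out false, contradicting Nadia being a sage.
So Isla is a sage.

Nadia: sage, Daria: fool, Gus: sage, Isla: sage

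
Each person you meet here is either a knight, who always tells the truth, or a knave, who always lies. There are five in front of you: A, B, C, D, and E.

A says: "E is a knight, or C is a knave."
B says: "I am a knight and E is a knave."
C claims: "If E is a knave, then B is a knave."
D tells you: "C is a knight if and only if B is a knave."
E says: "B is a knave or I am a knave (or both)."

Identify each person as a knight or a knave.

A: knight, B: knave, C: knight, D: knight, E: knight

Consider A. Suppose A is a knave.
Then no assignment of the remaining roles makes every statement match its speaker's type — contradiction.
So A is a knight.
Consider B. Suppose B is a knight.
Then whichever role E has, E's statement has the wrong truth value — contradiction.
So B is a knave.
With that fixed, C's statement is true, so C is a knight.
With that fixed, D's statement is true, so D is a knight.
With that fixed, E's statement is true, so E is a knight.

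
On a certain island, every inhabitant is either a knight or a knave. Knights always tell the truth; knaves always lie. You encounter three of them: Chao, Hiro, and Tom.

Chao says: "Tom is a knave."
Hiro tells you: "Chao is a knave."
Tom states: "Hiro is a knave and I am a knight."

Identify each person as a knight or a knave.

Chao: knight, Hiro: knave, Tom: knave

Consider Chao. Suppose Chao is a knave.
Then no assignment of the remaining roles makes every statement match its speaker's type — contradiction.
So Chao is a knight.
With that fixed, Hiro's statement is false, so Hiro is a knave.
Consider Tom. Suppose Tom is a knight.
Then Chao's statement comes out false, contradicting Chao being a knight.
So Tom is a knave.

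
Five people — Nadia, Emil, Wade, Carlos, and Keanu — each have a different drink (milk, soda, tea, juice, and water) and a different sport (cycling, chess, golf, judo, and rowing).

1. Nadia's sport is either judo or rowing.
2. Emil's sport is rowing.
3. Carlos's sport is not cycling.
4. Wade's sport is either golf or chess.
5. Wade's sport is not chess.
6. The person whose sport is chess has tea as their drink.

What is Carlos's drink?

tea

With clues 1–6, juice, milk, soda, and water are impossible for Carlos's drink.
That leaves tea.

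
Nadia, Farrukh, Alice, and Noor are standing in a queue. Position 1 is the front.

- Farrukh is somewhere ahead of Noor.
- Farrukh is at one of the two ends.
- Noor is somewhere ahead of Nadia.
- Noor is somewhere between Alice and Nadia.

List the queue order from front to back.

From clue 1: Farrukh is in {1,2,3}.
From clues 1–2: Farrukh → position 1.
From clues 1–3: Nadia is in {3,4}.
From clues 1–4: Alice → position 2, Noor → position 3, Nadia → position 4.

Farrukh, Alice, Noor, Nadia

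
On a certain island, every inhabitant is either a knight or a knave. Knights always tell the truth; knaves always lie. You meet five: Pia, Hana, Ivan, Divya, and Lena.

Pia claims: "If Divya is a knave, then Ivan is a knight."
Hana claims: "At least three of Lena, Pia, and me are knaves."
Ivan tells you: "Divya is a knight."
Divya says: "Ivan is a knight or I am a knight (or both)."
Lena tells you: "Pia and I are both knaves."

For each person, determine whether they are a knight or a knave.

Pia: knight, Hana: knave, Ivan: knight, Divya: knight, Lena: knave

Consider Pia. Suppose Pia is a knave.
Then whichever role Lena has, Lena's statement has the wrong truth value — contradiction.
So Pia is a knight.
With that fixed, Hana's statement is false, so Hana is a knave.
With that fixed, Lena's statement is false, so Lena is a knave.
Consider Ivan. Suppose Ivan is a knave.
Then no assignment of the remaining roles makes every statement match its speaker's type — contradiction.
So Ivan is a knight.
With that fixed, Divya's statement is true, so Divya is a knight.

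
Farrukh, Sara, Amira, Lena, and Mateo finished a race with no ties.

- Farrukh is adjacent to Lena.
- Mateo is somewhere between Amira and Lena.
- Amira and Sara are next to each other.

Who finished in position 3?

Mateo

With clues 1–2, Amira is ruled out for place 3.
With clues 1–3, Farrukh, Lena, and Sara are ruled out for place 3.
So place 3 is Mateo.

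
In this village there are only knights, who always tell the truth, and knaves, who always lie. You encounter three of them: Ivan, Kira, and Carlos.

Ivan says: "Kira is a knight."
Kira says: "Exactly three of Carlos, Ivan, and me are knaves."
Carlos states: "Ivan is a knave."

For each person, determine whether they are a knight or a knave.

Ivan: knave, Kira: knave, Carlos: knight

Consider Ivan. Suppose Ivan is a knight.
Then no assignment of the remaining roles makes every statement match its speaker's type — contradiction.
So Ivan is a knave.
With that fixed, Carlos's statement is true, so Carlos is a knight.
With that fixed, Kira's statement is false, so Kira is a knave.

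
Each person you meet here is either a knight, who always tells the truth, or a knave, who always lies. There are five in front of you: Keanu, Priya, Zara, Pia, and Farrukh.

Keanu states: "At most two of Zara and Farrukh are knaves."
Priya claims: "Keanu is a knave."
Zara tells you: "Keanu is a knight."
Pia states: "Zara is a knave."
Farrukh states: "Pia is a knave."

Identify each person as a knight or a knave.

Keanu: knight, Priya: knave, Zara: knight, Pia: knave, Farrukh: knight

Regardless of anyone's role, Keanu's statement is true, so Keanu is a knight.
With that fixed, Priya's statement is false, so Priya is a knave.
With that fixed, Zara's statement is true, so Zara is a knight.
With that fixed, Pia's statement is false, so Pia is a knave.
With that fixed, Farrukh's statement is true, so Farrukh is a knight.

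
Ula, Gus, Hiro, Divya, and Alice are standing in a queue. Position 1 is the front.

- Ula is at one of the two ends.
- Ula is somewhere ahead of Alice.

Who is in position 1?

Ula

With clues 1–2, Alice, Divya, Gus, and Hiro are ruled out for position 1.
So position 1 is Ula.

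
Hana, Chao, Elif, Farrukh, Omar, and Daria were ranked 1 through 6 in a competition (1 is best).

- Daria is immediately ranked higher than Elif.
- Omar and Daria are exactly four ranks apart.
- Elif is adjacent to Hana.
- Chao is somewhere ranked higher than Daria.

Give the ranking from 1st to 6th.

Chao, Daria, Elif, Hana, Farrukh, Omar

From clue 1: Elif is in {2,3,4,5,6}.
From clues 1–2: Elif is in {2,3,6}.
From clues 1–3: Hana is in {3,4}.
From clues 1–4: Chao → rank 1, Daria → rank 2, Elif → rank 3, Hana → rank 4, Farrukh → rank 5, Omar → rank 6.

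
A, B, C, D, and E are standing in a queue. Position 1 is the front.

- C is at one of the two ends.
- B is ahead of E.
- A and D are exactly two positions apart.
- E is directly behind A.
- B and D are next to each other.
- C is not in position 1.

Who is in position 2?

With clue 1, C is ruled out for position 2.
With clues 1–3, E is ruled out for position 2.
With clues 1–5, A is ruled out for position 2.
With clues 1–6, D is ruled out for position 2.
So position 2 is B.

B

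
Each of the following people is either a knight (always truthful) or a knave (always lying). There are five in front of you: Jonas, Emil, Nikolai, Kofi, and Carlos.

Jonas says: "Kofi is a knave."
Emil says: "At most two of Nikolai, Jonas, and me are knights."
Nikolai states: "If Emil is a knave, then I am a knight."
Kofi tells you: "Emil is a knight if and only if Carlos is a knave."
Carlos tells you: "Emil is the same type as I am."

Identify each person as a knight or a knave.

Jonas: knave, Emil: knight, Nikolai: knight, Kofi: knight, Carlos: knave

Consider Jonas. Suppose Jonas is a knight.
Then no assignment of the remaining roles makes every statement match its speaker's type — contradiction.
So Jonas is a knave.
With that fixed, Emil's statement is true, so Emil is a knight.
With that fixed, Nikolai's statement is true, so Nikolai is a knight.
Consider Kofi. Suppose Kofi is a knave.
Then Jonas's statement comes out true, contradicting Jonas being a knave.
So Kofi is a knight.
Consider Carlos. Suppose Carlos is a knight.
Then Kofi's statement comes out false, contradicting Kofi being a knight.
So Carlos is a knave.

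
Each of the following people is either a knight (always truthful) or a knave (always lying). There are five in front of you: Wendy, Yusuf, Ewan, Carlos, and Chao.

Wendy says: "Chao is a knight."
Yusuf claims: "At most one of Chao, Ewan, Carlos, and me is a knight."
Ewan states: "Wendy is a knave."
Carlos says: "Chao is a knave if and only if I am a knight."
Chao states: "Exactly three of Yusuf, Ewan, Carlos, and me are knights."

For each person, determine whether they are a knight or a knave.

Consider Wendy. Suppose Wendy is a knight.
Then no assignment of the remaining roles makes every statement match its speaker's type — contradiction.
So Wendy is a knave.
With that fixed, Ewan's statement is true, so Ewan is a knight.
Consider Yusuf. Suppose Yusuf is a knight.
Then Yusuf's own statement would have to be true, but it can't be — contradiction.
So Yusuf is a knave.
Consider Carlos. Suppose Carlos is a knave.
Then no assignment of the remaining roles makes every statement match its speaker's type — contradiction.
So Carlos is a knight.
Consider Chao. Suppose Chao is a knight.
Then Wendy's statement comes out true, contradicting Wendy being a knave.
So Chao is a knave.

Wendy: knave, Yusuf: knave, Ewan: knight, Carlos: knight, Chao: knave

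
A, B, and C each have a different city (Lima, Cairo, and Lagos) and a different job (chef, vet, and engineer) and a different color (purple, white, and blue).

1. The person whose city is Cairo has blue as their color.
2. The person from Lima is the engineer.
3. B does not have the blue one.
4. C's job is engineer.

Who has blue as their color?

With clues 1–3, B is impossible for the one with color blue.
With clues 1–4, C is impossible for the one with color blue.
That leaves A.

A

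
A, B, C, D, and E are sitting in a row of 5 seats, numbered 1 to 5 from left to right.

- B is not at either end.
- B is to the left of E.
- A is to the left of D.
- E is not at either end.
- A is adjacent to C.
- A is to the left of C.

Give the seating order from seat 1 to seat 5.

A, C, B, E, D

From clue 1: B is in {2,3,4}.
From clues 1–4: B is in {2,3}.
From clues 1–5: B → seat 3, E → seat 4, D → seat 5.
From clues 1–6: A → seat 1, C → seat 2.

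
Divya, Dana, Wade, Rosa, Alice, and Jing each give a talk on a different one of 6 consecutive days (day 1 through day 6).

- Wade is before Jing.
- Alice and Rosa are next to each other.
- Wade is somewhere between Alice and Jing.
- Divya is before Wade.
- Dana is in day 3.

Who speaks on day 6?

Jing

With clue 1, Wade is ruled out for day 6.
With clues 1–3, Alice and Rosa are ruled out for day 6.
With clues 1–4, Divya is ruled out for day 6.
With clues 1–5, Dana is ruled out for day 6.
So day 6 is Jing.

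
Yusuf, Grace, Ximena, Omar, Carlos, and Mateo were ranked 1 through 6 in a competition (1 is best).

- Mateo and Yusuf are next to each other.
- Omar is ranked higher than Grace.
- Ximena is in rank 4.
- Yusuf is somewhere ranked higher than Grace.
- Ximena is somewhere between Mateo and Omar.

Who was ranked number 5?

Omar

With clues 1–3, Ximena is ruled out for rank 5.
With clues 1–4, Mateo and Yusuf are ruled out for rank 5.
With clues 1–5, Carlos and Grace are ruled out for rank 5.
So rank 5 is Omar.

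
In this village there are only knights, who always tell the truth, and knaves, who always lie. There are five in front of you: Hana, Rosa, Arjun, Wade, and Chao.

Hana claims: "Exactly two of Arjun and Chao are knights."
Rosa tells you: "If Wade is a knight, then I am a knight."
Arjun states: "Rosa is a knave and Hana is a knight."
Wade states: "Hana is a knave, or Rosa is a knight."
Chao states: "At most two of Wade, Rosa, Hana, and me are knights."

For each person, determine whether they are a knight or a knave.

Consider Hana. Suppose Hana is a knight.
Then no assignment of the remaining roles makes every statement match its speaker's type — contradiction.
So Hana is a knave.
With that fixed, Arjun's statement is false, so Arjun is a knave.
With that fixed, Wade's statement is true, so Wade is a knight.
Consider Rosa. Suppose Rosa is a knight.
Then whichever role Chao has, Chao's statement has the wrong truth value — contradiction.
So Rosa is a knave.
With that fixed, Chao's statement is true, so Chao is a knight.

Hana: knave, Rosa: knave, Arjun: knave, Wade: knight, Chao: knight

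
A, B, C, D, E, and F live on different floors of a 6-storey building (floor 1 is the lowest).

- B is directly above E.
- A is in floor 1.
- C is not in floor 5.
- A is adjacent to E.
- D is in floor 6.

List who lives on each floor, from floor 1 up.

A, E, B, C, F, D

From clue 1: B is in {2,3,4,5,6}.
From clues 1–2: A → floor 1.
From clues 1–3: B is in {3,4,5,6}.
From clues 1–4: E → floor 2, B → floor 3.
From clues 1–5: C → floor 4, F → floor 5, D → floor 6.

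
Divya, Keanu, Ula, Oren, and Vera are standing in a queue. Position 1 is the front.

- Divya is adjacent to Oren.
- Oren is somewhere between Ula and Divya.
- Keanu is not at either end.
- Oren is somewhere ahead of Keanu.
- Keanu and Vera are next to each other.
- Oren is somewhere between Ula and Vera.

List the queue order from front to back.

Ula, Oren, Divya, Keanu, Vera

From clues 1–2: Oren is in {2,3,4}.
From clues 1–3: Keanu is in {2,3,4}.
From clues 1–4: Keanu is in {3,4}.
From clues 1–5: Oren → position 2.
From clues 1–6: Ula → position 1, Divya → position 3, Keanu → position 4, Vera → position 5.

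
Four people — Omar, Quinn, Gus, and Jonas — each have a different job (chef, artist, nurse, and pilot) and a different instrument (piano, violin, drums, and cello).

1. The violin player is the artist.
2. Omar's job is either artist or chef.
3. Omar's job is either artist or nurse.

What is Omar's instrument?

With clues 1–3, cello, drums, and piano are impossible for Omar's instrument.
That leaves violin.

violin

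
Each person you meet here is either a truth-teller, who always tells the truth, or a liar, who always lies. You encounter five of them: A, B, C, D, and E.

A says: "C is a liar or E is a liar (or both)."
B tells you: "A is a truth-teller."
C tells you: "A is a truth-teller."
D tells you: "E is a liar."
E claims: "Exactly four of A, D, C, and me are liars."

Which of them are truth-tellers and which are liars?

Consider A. Suppose A is a liar.
Then no assignment of the remaining roles makes every statement match its speaker's type — contradiction.
So A is a truth-teller.
With that fixed, B's statement is true, so B is a truth-teller.
With that fixed, C's statement is true, so C is a truth-teller.
With that fixed, E's statement is false, so E is a liar.
With that fixed, D's statement is true, so D is a truth-teller.

A: truth-teller, B: truth-teller, C: truth-teller, D: truth-teller, E: liar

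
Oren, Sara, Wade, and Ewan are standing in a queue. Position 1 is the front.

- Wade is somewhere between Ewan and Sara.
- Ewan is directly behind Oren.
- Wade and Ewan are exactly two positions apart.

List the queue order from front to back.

From clue 1: Wade is in {2,3}.
From clues 1–2: Oren is in {1,3}.
From clues 1–3: Sara → position 1, Wade → position 2, Oren → position 3, Ewan → position 4.

Sara, Wade, Oren, Ewan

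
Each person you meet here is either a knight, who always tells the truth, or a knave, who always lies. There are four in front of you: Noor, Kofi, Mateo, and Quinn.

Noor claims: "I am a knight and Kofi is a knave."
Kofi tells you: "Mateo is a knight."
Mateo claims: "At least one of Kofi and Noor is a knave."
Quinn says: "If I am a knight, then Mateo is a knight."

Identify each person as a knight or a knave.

Noor: knave, Kofi: knight, Mateo: knight, Quinn: knight

Consider Noor. Suppose Noor is a knight.
Then no assignment of the remaining roles makes every statement match its speaker's type — contradiction.
So Noor is a knave.
With that fixed, Mateo's statement is true, so Mateo is a knight.
With that fixed, Quinn's statement is true, so Quinn is a knight.
With that fixed, Kofi's statement is true, so Kofi is a knight.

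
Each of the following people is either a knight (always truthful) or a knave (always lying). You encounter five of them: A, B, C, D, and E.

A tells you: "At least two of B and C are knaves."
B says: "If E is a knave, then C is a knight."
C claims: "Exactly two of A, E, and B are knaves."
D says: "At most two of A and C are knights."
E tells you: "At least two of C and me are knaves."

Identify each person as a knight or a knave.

A: knave, B: knight, C: knight, D: knight, E: knave

Regardless of anyone's role, D's statement is true, so D is a knight.
Consider A. Suppose A is a knight.
Then no assignment of the remaining roles makes every statement match its speaker's type — contradiction.
So A is a knave.
Consider B. Suppose B is a knave.
Then no assignment of the remaining roles makes every statement match its speaker's type — contradiction.
So B is a knight.
Consider C. Suppose C is a knave.
Then whichever role E has, E's statement has the wrong truth value — contradiction.
So C is a knight.
With that fixed, E's statement is false, so E is a knave.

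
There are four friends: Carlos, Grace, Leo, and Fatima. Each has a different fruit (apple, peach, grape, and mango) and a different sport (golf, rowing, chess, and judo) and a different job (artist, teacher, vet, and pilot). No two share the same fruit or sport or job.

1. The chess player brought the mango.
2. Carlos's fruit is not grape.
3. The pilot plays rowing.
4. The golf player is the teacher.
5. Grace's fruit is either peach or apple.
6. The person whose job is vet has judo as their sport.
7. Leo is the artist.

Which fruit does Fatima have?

grape

With clues 1–7, apple, mango, and peach are impossible for Fatima's fruit.
That leaves grape.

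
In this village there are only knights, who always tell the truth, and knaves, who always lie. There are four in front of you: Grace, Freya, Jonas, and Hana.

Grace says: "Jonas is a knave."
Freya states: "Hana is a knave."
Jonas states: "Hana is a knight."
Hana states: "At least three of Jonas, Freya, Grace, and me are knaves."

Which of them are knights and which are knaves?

Grace: knight, Freya: knight, Jonas: knave, Hana: knave

Consider Grace. Suppose Grace is a knave.
Then no assignment of the remaining roles makes every statement match its speaker's type — contradiction.
So Grace is a knight.
Consider Freya. Suppose Freya is a knave.
Then no assignment of the remaining roles makes every statement match its speaker's type — contradiction.
So Freya is a knight.
With that fixed, Hana's statement is false, so Hana is a knave.
With that fixed, Jonas's statement is false, so Jonas is a knave.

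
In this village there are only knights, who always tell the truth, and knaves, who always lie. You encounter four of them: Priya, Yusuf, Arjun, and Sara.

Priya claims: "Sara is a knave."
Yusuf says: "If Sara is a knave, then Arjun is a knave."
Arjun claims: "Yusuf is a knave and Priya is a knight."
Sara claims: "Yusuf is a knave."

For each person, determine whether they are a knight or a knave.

Priya: knight, Yusuf: knight, Arjun: knave, Sara: knave

Consider Priya. Suppose Priya is a knave.
Then no assignment of the remaining roles makes every statement match its speaker's type — contradiction.
So Priya is a knight.
Consider Yusuf. Suppose Yusuf is a knave.
Then no assignment of the remaining roles makes every statement match its speaker's type — contradiction.
So Yusuf is a knight.
With that fixed, Arjun's statement is false, so Arjun is a knave.
With that fixed, Sara's statement is false, so Sara is a knave.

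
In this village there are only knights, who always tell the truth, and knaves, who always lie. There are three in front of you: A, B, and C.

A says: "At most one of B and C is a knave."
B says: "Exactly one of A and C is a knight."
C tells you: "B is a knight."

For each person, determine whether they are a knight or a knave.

A: knave, B: knave, C: knave

Consider A. Suppose A is a knight.
Then no assignment of the remaining roles makes every statement match its speaker's type — contradiction.
So A is a knave.
Consider B. Suppose B is a knight.
Then A's statement comes out true, contradicting A being a knave.
So B is a knave.
With that fixed, C's statement is false, so C is a knave.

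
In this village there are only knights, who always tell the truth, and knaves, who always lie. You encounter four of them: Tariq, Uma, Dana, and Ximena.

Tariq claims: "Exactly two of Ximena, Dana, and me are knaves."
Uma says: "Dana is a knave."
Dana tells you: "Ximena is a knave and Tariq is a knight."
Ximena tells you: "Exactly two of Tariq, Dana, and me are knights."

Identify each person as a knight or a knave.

Consider Tariq. Suppose Tariq is a knight.
Then no assignment of the remaining roles makes every statement match its speaker's type — contradiction.
So Tariq is a knave.
With that fixed, Dana's statement is false, so Dana is a knave.
With that fixed, Ximena's statement is false, so Ximena is a knave.
With that fixed, Uma's statement is true, so Uma is a knight.

Tariq: knave, Uma: knight, Dana: knave, Ximena: knave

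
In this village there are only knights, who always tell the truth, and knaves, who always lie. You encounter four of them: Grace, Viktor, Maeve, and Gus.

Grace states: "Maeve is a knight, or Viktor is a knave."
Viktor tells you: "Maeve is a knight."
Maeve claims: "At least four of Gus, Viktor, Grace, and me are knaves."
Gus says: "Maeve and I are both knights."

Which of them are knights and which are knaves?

Consider Grace. Suppose Grace is a knave.
Then no assignment of the remaining roles makes every statement match its speaker's type — contradiction.
So Grace is a knight.
With that fixed, Maeve's statement is false, so Maeve is a knave.
With that fixed, Gus's statement is false, so Gus is a knave.
With that fixed, Viktor's statement is false, so Viktor is a knave.

Grace: knight, Viktor: knave, Maeve: knave, Gus: knave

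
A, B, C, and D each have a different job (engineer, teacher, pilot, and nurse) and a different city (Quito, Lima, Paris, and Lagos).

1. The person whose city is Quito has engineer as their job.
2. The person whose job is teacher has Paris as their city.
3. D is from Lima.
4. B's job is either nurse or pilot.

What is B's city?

With clues 1–3, Lima is impossible for B's city.
With clues 1–4, Paris and Quito are impossible for B's city.
That leaves Lagos.

Lagos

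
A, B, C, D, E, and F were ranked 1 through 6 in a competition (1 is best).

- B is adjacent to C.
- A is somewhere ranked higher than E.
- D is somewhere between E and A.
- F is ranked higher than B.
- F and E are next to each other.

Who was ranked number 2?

D

With clues 1–3, E is ruled out for rank 2.
With clues 1–5, A, B, C, and F are ruled out for rank 2.
So rank 2 is D.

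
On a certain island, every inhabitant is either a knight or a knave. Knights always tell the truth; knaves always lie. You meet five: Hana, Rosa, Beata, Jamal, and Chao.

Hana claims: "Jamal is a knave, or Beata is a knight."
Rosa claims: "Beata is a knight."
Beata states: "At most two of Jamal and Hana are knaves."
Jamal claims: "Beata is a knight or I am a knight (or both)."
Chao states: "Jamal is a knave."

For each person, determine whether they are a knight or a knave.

Regardless of anyone's role, Beata's statement is true, so Beata is a knight.
With that fixed, Jamal's statement is true, so Jamal is a knight.
With that fixed, Chao's statement is false, so Chao is a knave.
With that fixed, Hana's statement is true, so Hana is a knight.
With that fixed, Rosa's statement is true, so Rosa is a knight.

Hana: knight, Rosa: knight, Beata: knight, Jamal: knight, Chao: knave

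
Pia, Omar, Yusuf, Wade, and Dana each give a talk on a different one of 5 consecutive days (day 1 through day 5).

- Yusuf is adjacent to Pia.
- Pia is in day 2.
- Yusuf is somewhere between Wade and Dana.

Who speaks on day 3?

Yusuf

With clues 1–2, Pia is ruled out for day 3.
With clues 1–3, Dana, Omar, and Wade are ruled out for day 3.
So day 3 is Yusuf.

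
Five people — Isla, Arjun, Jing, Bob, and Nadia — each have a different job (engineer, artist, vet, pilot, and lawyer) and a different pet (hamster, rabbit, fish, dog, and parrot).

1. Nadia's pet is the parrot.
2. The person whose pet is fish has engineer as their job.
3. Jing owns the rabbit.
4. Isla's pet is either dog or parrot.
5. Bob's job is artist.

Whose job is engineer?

With clues 1–2, Nadia is impossible for the one with job engineer.
With clues 1–3, Jing is impossible for the one with job engineer.
With clues 1–4, Isla is impossible for the one with job engineer.
With clues 1–5, Bob is impossible for the one with job engineer.
That leaves Arjun.

Arjun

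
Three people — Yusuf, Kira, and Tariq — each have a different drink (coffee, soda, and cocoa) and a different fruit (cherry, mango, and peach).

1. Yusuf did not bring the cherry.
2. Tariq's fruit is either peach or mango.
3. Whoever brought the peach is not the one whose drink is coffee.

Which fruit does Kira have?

cherry

With clues 1–2, mango and peach are impossible for Kira's fruit.
That leaves cherry.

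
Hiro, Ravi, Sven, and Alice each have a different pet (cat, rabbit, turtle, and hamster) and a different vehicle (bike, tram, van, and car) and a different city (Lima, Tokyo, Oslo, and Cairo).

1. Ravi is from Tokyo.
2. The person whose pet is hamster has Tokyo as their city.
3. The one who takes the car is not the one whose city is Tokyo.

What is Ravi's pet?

With clues 1–2, cat, rabbit, and turtle are impossible for Ravi's pet.
That leaves hamster.

hamster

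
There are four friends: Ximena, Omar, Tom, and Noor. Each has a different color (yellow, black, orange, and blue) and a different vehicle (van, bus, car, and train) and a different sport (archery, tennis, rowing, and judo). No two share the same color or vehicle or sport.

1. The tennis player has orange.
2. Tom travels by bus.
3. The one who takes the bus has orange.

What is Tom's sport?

With clues 1–3, archery, judo, and rowing are impossible for Tom's sport.
That leaves tennis.

tennis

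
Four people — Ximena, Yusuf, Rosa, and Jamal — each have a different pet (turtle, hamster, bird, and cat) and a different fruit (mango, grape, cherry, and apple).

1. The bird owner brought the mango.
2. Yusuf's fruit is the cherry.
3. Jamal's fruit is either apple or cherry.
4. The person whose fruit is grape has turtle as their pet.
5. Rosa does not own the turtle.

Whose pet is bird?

With clues 1–2, Yusuf is impossible for the one with pet bird.
With clues 1–3, Jamal is impossible for the one with pet bird.
With clues 1–5, Ximena is impossible for the one with pet bird.
That leaves Rosa.

Rosa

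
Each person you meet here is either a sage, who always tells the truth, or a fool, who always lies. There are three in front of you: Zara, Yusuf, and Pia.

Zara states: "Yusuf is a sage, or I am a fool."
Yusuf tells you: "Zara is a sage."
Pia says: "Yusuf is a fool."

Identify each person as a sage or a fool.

Zara: sage, Yusuf: sage, Pia: fool

Consider Zara. Suppose Zara is a fool.
Then Zara's own statement would have to be false, but it can't be — contradiction.
So Zara is a sage.
With that fixed, Yusuf's statement is true, so Yusuf is a sage.
With that fixed, Pia's statement is false, so Pia is a fool.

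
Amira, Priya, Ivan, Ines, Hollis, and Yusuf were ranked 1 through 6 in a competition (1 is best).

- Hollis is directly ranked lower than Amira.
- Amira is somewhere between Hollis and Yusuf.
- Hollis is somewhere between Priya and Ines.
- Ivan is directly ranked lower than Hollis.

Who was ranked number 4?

Hollis

With clues 1–3, Ines, Ivan, Priya, and Yusuf are ruled out for rank 4.
With clues 1–4, Amira is ruled out for rank 4.
So rank 4 is Hollis.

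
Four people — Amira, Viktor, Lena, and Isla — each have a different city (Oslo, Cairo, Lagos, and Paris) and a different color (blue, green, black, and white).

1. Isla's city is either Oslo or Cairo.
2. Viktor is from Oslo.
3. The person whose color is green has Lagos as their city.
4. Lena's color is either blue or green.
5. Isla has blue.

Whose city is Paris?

Amira

Clue 1 rules out Isla for the one with city Paris.
With clues 1–2, Viktor is impossible for the one with city Paris.
With clues 1–5, Lena is impossible for the one with city Paris.
That leaves Amira.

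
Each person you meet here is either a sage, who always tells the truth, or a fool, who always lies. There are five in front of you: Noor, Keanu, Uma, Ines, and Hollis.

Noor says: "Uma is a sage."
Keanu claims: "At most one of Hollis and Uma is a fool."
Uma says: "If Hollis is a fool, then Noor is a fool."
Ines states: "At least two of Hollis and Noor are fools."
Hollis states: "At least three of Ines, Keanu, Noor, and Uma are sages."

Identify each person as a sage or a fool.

Noor: sage, Keanu: sage, Uma: sage, Ines: fool, Hollis: sage

Consider Noor. Suppose Noor is a fool.
Then no assignment of the remaining roles makes every statement match its speaker's type — contradiction.
So Noor is a sage.
With that fixed, Ines's statement is false, so Ines is a fool.
Consider Keanu. Suppose Keanu is a fool.
Then no assignment of the remaining roles makes every statement match its speaker's type — contradiction.
So Keanu is a sage.
Consider Uma. Suppose Uma is a fool.
Then Noor's statement comes out false, contradicting Noor being a sage.
So Uma is a sage.
With that fixed, Hollis's statement is true, so Hollis is a sage.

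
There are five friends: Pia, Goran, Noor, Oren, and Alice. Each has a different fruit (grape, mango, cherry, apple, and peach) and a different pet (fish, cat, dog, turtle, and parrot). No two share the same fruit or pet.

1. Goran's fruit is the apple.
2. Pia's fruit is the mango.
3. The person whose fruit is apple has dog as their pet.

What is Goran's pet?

With clues 1–3, cat, fish, parrot, and turtle are impossible for Goran's pet.
That leaves dog.

dog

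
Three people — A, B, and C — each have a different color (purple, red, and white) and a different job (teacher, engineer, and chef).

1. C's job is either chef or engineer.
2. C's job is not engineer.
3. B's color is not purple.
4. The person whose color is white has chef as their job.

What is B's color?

With clues 1–3, purple is impossible for B's color.
With clues 1–4, white is impossible for B's color.
That leaves red.

red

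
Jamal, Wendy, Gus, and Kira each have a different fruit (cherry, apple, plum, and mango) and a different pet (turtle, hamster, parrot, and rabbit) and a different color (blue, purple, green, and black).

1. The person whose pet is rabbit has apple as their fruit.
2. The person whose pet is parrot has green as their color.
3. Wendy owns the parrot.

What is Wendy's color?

With clues 1–3, black, blue, and purple are impossible for Wendy's color.
That leaves green.

green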